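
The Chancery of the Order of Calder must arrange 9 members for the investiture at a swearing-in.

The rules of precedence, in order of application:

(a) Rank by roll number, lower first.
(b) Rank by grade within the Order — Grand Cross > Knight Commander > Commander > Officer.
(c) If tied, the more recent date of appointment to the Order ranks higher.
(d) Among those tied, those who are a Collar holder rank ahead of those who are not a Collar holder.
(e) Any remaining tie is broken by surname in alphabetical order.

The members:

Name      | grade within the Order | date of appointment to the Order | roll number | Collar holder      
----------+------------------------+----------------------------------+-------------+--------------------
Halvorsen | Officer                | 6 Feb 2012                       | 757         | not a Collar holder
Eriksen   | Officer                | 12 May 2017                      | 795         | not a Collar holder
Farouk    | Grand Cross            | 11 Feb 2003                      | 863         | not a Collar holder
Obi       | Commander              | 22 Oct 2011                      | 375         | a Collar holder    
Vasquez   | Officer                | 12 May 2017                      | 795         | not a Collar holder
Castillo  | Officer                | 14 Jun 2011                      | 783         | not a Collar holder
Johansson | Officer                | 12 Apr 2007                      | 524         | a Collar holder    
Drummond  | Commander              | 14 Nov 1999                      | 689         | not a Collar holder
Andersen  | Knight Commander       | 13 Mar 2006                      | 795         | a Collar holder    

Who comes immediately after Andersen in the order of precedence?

Eriksen

By roll number (lower first): Obi (375); then Johansson (524); then Drummond (689); then Halvorsen (757); then Castillo (783); then Andersen, Eriksen and Vasquez (each 795); then Farouk (863).
Among Andersen, Eriksen and Vasquez, by grade within the Order: Andersen (Knight Commander) before Eriksen and Vasquez (Officer).
Eriksen and Vasquez both have date of appointment to the Order 12 May 2017, so the next rule applies.
Eriksen and Vasquez are each not a Collar holder, so the next rule applies.
Among Eriksen and Vasquez, alphabetically by surname: Eriksen before Vasquez.
Order: Obi, Johansson, Drummond, Halvorsen, Castillo, Andersen, Eriksen, Vasquez, Farouk.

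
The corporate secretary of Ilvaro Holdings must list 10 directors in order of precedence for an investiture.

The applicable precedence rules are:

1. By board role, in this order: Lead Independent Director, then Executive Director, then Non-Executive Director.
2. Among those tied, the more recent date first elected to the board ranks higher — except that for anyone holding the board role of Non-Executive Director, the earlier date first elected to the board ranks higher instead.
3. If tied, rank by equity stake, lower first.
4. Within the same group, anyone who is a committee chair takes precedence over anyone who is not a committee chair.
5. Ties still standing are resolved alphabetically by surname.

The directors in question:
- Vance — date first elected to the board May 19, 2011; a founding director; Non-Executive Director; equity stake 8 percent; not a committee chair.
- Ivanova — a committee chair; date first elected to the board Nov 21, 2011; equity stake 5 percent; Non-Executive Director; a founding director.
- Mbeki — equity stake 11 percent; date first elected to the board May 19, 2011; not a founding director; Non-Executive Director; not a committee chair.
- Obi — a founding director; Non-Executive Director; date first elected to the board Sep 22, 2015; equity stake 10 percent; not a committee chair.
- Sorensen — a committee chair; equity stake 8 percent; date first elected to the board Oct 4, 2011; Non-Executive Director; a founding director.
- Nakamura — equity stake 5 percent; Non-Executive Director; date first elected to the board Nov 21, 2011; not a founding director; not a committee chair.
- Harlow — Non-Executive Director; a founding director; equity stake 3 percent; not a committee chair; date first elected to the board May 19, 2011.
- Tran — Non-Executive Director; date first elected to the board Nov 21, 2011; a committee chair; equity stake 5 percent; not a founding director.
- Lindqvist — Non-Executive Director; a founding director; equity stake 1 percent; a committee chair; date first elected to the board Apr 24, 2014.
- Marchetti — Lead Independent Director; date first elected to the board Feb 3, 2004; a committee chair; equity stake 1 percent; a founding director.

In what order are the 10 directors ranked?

By board role: Marchetti (Lead Independent Director); then Harlow, Vance, Mbeki, Sorensen, Ivanova, Tran, Nakamura, Lindqvist and Obi (Non-Executive Director).
Among Harlow, Vance, Mbeki, Sorensen, Ivanova, Tran, Nakamura, Lindqvist and Obi, by date first elected to the board (earlier first) (reversed rule for this group): Harlow, Vance and Mbeki (May 19, 2011) before Sorensen (Oct 4, 2011) before Ivanova, Tran and Nakamura (Nov 21, 2011) before Lindqvist (Apr 24, 2014) before Obi (Sep 22, 2015).
Among Harlow, Vance and Mbeki, by equity stake (lower first): Harlow (3 percent) before Vance (8 percent) before Mbeki (11 percent).
Ivanova, Tran and Nakamura all have equity stake 5 percent, so the next rule applies.
Among Ivanova, Tran and Nakamura, a committee chair before not a committee chair: Ivanova and Tran (a committee chair) before Nakamura (not a committee chair).
Among Ivanova and Tran, alphabetically by surname: Ivanova before Tran.
Full order: Marchetti, Harlow, Vance, Mbeki, Sorensen, Ivanova, Tran, Nakamura, Lindqvist, Obi.

Marchetti, Harlow, Vance, Mbeki, Sorensen, Ivanova, Tran, Nakamura, Lindqvist, Obi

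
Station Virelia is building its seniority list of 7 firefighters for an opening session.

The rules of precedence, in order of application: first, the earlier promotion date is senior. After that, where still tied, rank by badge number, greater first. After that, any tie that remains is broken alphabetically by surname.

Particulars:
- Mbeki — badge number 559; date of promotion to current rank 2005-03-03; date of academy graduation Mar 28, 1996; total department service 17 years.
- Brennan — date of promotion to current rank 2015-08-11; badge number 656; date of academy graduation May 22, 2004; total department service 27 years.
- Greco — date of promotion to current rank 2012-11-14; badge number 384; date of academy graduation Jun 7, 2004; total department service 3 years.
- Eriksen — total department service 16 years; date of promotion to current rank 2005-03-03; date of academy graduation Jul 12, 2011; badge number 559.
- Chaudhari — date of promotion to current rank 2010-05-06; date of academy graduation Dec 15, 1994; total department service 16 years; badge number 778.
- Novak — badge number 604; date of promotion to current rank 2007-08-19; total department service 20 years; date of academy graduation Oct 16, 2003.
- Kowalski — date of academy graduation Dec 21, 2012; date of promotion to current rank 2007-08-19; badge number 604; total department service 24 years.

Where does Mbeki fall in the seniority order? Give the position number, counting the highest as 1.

2

By date of promotion to current rank (earlier first): Eriksen and Mbeki (both 2005-03-03); then Kowalski and Novak (both 2007-08-19); then Chaudhari (2010-05-06); then Greco (2012-11-14); then Brennan (2015-08-11).
Eriksen and Mbeki both have badge number 559, so the next rule applies.
Among Eriksen and Mbeki, alphabetically by surname: Eriksen before Mbeki.
Kowalski and Novak both have badge number 604, so the next rule applies.
Among Kowalski and Novak, alphabetically by surname: Kowalski before Novak.
Order: Eriksen, Mbeki, Kowalski, Novak, Chaudhari, Greco, Brennan. So position 2.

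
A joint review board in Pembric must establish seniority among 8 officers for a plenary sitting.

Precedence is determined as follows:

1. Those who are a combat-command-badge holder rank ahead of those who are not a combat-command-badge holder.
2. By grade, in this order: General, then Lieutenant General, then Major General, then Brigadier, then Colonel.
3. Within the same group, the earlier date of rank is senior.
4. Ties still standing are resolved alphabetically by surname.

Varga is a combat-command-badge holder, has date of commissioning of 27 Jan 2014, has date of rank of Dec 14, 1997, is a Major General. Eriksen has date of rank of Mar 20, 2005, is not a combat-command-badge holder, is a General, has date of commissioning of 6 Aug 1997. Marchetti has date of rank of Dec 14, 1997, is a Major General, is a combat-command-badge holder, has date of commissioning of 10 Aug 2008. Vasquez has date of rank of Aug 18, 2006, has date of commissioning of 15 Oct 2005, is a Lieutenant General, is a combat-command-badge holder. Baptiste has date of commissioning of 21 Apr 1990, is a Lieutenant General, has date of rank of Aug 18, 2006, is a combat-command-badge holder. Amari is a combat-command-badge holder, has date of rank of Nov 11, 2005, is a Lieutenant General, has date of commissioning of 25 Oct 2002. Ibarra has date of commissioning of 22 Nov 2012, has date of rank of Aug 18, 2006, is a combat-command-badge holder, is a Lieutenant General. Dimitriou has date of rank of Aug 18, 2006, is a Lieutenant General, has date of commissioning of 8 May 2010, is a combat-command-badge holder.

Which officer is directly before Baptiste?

Amari

By the first rule: Amari, Baptiste, Dimitriou, Ibarra, Vasquez, Marchetti and Varga (each a combat-command-badge holder); then Eriksen (not a combat-command-badge holder).
Among Amari, Baptiste, Dimitriou, Ibarra, Vasquez, Marchetti and Varga, by grade: Amari, Baptiste, Dimitriou, Ibarra and Vasquez (Lieutenant General) before Marchetti and Varga (Major General).
Among Amari, Baptiste, Dimitriou, Ibarra and Vasquez, by date of rank (earlier first): Amari (Nov 11, 2005) before Baptiste, Dimitriou, Ibarra and Vasquez (Aug 18, 2006).
Among Baptiste, Dimitriou, Ibarra and Vasquez, alphabetically by surname: Baptiste before Dimitriou before Ibarra before Vasquez.
Marchetti and Varga both have date of rank Dec 14, 1997, so the next rule applies.
Among Marchetti and Varga, alphabetically by surname: Marchetti before Varga.
Order: Amari, Baptiste, Dimitriou, Ibarra, Vasquez, Marchetti, Varga, Eriksen.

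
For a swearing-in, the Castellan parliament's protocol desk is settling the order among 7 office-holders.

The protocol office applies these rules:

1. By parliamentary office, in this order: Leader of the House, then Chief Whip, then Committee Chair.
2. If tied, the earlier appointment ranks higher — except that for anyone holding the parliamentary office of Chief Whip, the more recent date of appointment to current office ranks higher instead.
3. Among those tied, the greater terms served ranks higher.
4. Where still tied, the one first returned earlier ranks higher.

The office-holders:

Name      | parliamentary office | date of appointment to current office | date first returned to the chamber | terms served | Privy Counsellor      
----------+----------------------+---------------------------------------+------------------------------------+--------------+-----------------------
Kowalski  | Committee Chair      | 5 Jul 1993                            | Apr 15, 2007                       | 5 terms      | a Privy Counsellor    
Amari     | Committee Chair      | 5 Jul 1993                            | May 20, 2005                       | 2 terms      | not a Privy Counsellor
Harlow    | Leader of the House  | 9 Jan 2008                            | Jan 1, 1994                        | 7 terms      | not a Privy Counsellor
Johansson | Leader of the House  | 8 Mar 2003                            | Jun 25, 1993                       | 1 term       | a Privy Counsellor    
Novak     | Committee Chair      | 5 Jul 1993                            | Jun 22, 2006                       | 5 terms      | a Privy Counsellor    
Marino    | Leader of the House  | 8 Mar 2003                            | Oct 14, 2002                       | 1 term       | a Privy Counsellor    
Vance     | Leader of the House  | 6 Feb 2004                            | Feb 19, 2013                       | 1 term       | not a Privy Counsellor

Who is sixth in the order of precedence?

By parliamentary office: Johansson, Marino, Vance and Harlow (Leader of the House); then Novak, Kowalski and Amari (Committee Chair).
Among Johansson, Marino, Vance and Harlow, by date of appointment to current office (earlier first): Johansson and Marino (8 Mar 2003) before Vance (6 Feb 2004) before Harlow (9 Jan 2008).
Johansson and Marino both have terms served 1 term, so the next rule applies.
Among Johansson and Marino, by date first returned to the chamber (earlier first): Johansson (Jun 25, 1993) before Marino (Oct 14, 2002).
Novak, Kowalski and Amari all have date of appointment to current office 5 Jul 1993, so the next rule applies.
Among Novak, Kowalski and Amari, by terms served (higher first): Novak and Kowalski (5 terms) before Amari (2 terms).
Among Novak and Kowalski, by date first returned to the chamber (earlier first): Novak (Jun 22, 2006) before Kowalski (Apr 15, 2007).
Order: Johansson, Marino, Vance, Harlow, Novak, Kowalski, Amari.

Kowalski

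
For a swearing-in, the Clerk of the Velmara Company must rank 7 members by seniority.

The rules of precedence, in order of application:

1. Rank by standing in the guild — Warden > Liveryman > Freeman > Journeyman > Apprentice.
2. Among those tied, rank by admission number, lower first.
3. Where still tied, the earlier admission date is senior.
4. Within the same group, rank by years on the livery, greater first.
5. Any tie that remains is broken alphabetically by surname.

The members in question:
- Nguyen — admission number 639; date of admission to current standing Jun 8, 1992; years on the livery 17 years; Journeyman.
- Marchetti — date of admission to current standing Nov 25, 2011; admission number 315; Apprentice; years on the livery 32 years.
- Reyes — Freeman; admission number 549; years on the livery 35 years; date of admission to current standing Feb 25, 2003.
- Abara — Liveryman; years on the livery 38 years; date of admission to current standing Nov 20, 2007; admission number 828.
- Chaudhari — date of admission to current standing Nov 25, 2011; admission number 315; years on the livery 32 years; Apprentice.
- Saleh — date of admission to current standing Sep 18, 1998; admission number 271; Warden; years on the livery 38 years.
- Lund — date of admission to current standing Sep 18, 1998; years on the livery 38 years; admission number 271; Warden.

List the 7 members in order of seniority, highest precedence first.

Lund, Saleh, Abara, Reyes, Nguyen, Chaudhari, Marchetti

By standing in the guild: Lund and Saleh (Warden); then Abara (Liveryman); then Reyes (Freeman); then Nguyen (Journeyman); then Chaudhari and Marchetti (Apprentice).
Lund and Saleh both have admission number 271, so the next rule applies.
Lund and Saleh both have date of admission to current standing Sep 18, 1998, so the next rule applies.
Lund and Saleh both have years on the livery 38 years, so the next rule applies.
Among Lund and Saleh, alphabetically by surname: Lund before Saleh.
Chaudhari and Marchetti both have admission number 315, so the next rule applies.
Chaudhari and Marchetti both have date of admission to current standing Nov 25, 2011, so the next rule applies.
Chaudhari and Marchetti both have years on the livery 32 years, so the next rule applies.
Among Chaudhari and Marchetti, alphabetically by surname: Chaudhari before Marchetti.
Full order: Lund, Saleh, Abara, Reyes, Nguyen, Chaudhari, Marchetti.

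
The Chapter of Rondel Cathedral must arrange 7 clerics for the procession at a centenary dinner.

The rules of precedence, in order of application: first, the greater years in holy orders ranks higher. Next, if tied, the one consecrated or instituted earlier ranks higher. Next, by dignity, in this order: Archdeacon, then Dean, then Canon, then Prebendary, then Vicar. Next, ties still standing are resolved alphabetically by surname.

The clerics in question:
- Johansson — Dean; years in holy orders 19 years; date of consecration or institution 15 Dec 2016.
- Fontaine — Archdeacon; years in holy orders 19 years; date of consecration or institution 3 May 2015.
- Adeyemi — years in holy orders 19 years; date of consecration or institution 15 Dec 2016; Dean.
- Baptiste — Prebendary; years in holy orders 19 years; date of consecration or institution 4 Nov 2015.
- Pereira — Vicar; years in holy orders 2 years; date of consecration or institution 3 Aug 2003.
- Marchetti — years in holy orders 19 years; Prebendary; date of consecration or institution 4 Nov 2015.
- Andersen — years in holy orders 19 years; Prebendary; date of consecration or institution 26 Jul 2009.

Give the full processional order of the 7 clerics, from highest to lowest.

By years in holy orders (higher first): Andersen, Fontaine, Baptiste, Marchetti, Adeyemi and Johansson (each 19 years); then Pereira (2 years).
Among Andersen, Fontaine, Baptiste, Marchetti, Adeyemi and Johansson, by date of consecration or institution (earlier first): Andersen (26 Jul 2009) before Fontaine (3 May 2015) before Baptiste and Marchetti (4 Nov 2015) before Adeyemi and Johansson (15 Dec 2016).
Baptiste and Marchetti are each Prebendary, so the next rule applies.
Among Baptiste and Marchetti, alphabetically by surname: Baptiste before Marchetti.
Adeyemi and Johansson are each Dean, so the next rule applies.
Among Adeyemi and Johansson, alphabetically by surname: Adeyemi before Johansson.
Full order: Andersen, Fontaine, Baptiste, Marchetti, Adeyemi, Johansson, Pereira.

Andersen, Fontaine, Baptiste, Marchetti, Adeyemi, Johansson, Pereira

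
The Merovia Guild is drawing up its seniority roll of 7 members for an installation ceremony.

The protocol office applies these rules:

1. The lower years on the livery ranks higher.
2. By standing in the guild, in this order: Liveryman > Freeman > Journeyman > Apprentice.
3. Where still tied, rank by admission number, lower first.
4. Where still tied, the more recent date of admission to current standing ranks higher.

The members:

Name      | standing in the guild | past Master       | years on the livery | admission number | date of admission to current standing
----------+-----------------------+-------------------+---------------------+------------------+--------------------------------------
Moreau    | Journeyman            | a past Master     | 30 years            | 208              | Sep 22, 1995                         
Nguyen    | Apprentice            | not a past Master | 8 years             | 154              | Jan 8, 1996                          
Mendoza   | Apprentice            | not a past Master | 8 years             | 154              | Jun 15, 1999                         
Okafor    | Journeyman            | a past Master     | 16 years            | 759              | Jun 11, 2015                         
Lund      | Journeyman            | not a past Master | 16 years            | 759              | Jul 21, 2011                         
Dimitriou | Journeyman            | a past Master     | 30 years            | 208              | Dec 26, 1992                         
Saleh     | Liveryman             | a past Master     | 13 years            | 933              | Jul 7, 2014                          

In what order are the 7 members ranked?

Mendoza, Nguyen, Saleh, Okafor, Lund, Moreau, Dimitriou

By years on the livery (lower first): Mendoza and Nguyen (both 8 years); then Saleh (13 years); then Okafor and Lund (both 16 years); then Moreau and Dimitriou (both 30 years).
Mendoza and Nguyen are each Apprentice, so the next rule applies.
Mendoza and Nguyen both have admission number 154, so the next rule applies.
Among Mendoza and Nguyen, by date of admission to current standing (later first): Mendoza (Jun 15, 1999) before Nguyen (Jan 8, 1996).
Okafor and Lund are each Journeyman, so the next rule applies.
Okafor and Lund both have admission number 759, so the next rule applies.
Among Okafor and Lund, by date of admission to current standing (later first): Okafor (Jun 11, 2015) before Lund (Jul 21, 2011).
Moreau and Dimitriou are each Journeyman, so the next rule applies.
Moreau and Dimitriou both have admission number 208, so the next rule applies.
Among Moreau and Dimitriou, by date of admission to current standing (later first): Moreau (Sep 22, 1995) before Dimitriou (Dec 26, 1992).
Full order: Mendoza, Nguyen, Saleh, Okafor, Lund, Moreau, Dimitriou.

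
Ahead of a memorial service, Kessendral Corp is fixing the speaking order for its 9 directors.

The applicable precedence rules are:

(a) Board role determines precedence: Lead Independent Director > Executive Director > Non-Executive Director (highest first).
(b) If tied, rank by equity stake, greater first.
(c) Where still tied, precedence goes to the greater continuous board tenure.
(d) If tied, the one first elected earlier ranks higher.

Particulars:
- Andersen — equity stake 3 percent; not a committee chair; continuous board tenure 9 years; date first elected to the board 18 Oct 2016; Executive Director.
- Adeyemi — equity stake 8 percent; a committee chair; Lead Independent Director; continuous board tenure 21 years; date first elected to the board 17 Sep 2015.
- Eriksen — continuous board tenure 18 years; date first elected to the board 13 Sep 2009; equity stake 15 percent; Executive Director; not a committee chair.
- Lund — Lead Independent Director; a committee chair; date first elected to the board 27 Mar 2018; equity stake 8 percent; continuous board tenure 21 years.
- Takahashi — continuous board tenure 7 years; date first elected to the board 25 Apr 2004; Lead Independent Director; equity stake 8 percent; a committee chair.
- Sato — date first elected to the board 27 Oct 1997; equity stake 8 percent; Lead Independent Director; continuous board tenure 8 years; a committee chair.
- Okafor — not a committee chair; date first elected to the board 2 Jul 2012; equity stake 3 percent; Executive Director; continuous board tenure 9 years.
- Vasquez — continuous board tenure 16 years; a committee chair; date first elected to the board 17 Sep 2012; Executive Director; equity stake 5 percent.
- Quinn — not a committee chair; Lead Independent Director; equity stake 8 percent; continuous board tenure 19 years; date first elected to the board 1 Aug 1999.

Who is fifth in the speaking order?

By board role: Adeyemi, Lund, Quinn, Sato and Takahashi (Lead Independent Director); then Eriksen, Vasquez, Okafor and Andersen (Executive Director).
Adeyemi, Lund, Quinn, Sato and Takahashi all have equity stake 8 percent, so the next rule applies.
Among Adeyemi, Lund, Quinn, Sato and Takahashi, by continuous board tenure (higher first): Adeyemi and Lund (21 years) before Quinn (19 years) before Sato (8 years) before Takahashi (7 years).
Among Adeyemi and Lund, by date first elected to the board (earlier first): Adeyemi (17 Sep 2015) before Lund (27 Mar 2018).
Among Eriksen, Vasquez, Okafor and Andersen, by equity stake (higher first): Eriksen (15 percent) before Vasquez (5 percent) before Okafor and Andersen (3 percent).
Okafor and Andersen both have continuous board tenure 9 years, so the next rule applies.
Among Okafor and Andersen, by date first elected to the board (earlier first): Okafor (2 Jul 2012) before Andersen (18 Oct 2016).
Order: Adeyemi, Lund, Quinn, Sato, Takahashi, Eriksen, Vasquez, Okafor, Andersen.

Takahashi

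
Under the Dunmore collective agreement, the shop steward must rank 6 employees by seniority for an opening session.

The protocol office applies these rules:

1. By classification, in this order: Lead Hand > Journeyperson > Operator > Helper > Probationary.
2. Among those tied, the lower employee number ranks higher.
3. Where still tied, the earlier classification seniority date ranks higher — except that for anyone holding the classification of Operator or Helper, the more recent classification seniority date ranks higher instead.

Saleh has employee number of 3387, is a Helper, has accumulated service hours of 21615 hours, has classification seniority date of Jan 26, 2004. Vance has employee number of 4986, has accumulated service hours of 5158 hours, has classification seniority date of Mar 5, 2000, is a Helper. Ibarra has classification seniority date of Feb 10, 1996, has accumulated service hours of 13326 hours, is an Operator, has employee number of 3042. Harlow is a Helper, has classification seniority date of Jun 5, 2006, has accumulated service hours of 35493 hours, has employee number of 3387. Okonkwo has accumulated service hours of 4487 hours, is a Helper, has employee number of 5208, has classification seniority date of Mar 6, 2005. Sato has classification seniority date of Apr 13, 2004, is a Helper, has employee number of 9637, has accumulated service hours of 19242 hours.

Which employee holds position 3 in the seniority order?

By classification: Ibarra (Operator); then Harlow, Saleh, Vance, Okonkwo and Sato (Helper).
Among Harlow, Saleh, Vance, Okonkwo and Sato, by employee number (lower first): Harlow and Saleh (3387) before Vance (4986) before Okonkwo (5208) before Sato (9637).
Among Harlow and Saleh, by classification seniority date (later first) (reversed rule for this group): Harlow (Jun 5, 2006) before Saleh (Jan 26, 2004).
Order: Ibarra, Harlow, Saleh, Vance, Okonkwo, Sato.

Saleh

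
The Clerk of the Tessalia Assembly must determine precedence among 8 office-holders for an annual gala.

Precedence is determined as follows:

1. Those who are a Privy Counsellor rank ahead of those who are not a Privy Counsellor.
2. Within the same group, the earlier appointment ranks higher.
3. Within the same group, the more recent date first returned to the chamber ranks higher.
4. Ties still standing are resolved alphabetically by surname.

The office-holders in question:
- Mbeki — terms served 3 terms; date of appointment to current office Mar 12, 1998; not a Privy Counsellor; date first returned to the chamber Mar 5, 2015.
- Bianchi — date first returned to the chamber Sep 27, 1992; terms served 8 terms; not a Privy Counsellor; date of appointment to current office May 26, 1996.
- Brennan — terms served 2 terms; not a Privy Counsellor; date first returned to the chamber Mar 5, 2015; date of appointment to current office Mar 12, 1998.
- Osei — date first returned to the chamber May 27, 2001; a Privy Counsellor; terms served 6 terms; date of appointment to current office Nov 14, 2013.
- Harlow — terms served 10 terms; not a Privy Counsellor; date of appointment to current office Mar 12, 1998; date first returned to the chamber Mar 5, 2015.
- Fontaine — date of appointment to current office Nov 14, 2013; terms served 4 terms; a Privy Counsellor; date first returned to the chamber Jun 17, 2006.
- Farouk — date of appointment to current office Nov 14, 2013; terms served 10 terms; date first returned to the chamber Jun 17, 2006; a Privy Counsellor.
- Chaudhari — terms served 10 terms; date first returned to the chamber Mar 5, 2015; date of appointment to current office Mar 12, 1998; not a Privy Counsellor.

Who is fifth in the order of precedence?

Brennan

By the first rule: Farouk, Fontaine and Osei (each a Privy Counsellor); then Bianchi, Brennan, Chaudhari, Harlow and Mbeki (each not a Privy Counsellor).
Farouk, Fontaine and Osei all have date of appointment to current office Nov 14, 2013, so the next rule applies.
Among Farouk, Fontaine and Osei, by date first returned to the chamber (later first): Farouk and Fontaine (Jun 17, 2006) before Osei (May 27, 2001).
Among Farouk and Fontaine, alphabetically by surname: Farouk before Fontaine.
Among Bianchi, Brennan, Chaudhari, Harlow and Mbeki, by date of appointment to current office (earlier first): Bianchi (May 26, 1996) before Brennan, Chaudhari, Harlow and Mbeki (Mar 12, 1998).
Brennan, Chaudhari, Harlow and Mbeki all have date first returned to the chamber Mar 5, 2015, so the next rule applies.
Among Brennan, Chaudhari, Harlow and Mbeki, alphabetically by surname: Brennan before Chaudhari before Harlow before Mbeki.
Order: Farouk, Fontaine, Osei, Bianchi, Brennan, Chaudhari, Harlow, Mbeki.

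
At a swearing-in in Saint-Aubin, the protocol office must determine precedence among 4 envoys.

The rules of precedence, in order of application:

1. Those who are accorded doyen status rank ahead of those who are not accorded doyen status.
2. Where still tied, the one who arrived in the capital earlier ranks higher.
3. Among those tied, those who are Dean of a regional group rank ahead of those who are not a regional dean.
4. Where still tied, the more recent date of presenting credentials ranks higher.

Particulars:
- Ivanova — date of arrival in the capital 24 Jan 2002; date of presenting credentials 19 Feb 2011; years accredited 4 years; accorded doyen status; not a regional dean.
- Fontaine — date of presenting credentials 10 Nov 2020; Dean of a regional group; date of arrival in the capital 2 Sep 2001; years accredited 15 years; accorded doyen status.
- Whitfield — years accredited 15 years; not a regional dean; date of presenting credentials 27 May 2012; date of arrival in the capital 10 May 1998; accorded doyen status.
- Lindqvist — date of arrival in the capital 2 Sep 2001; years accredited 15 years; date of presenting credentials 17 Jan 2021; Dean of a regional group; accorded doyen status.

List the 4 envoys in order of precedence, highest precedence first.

Whitfield, Lindqvist, Fontaine, Ivanova

By the first rule: Whitfield, Lindqvist, Fontaine and Ivanova (each accorded doyen status).
Among Whitfield, Lindqvist, Fontaine and Ivanova, by date of arrival in the capital (earlier first): Whitfield (10 May 1998) before Lindqvist and Fontaine (2 Sep 2001) before Ivanova (24 Jan 2002).
Lindqvist and Fontaine are each Dean of a regional group, so the next rule applies.
Among Lindqvist and Fontaine, by date of presenting credentials (later first): Lindqvist (17 Jan 2021) before Fontaine (10 Nov 2020).
Full order: Whitfield, Lindqvist, Fontaine, Ivanova.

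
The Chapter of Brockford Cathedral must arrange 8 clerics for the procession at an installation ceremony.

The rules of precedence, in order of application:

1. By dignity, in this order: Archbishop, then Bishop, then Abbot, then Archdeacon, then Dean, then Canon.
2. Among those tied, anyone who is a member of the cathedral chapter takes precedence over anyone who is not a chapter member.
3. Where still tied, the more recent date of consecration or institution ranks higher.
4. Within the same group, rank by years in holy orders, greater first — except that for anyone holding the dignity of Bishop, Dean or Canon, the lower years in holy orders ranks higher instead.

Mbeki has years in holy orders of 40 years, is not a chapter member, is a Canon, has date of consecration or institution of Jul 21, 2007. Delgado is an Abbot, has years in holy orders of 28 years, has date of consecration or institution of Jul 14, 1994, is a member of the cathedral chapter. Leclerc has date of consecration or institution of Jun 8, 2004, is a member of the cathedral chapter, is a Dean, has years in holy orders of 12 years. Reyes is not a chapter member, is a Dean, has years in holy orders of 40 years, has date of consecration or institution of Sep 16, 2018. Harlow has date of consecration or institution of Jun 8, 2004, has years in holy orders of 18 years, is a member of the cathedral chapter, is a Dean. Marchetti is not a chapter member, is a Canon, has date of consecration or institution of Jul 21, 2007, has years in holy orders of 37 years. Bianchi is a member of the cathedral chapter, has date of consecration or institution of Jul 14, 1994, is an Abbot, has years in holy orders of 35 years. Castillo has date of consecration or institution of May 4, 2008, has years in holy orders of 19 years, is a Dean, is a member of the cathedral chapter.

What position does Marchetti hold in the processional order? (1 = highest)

By dignity: Bianchi and Delgado (Abbot); then Castillo, Leclerc, Harlow and Reyes (Dean); then Marchetti and Mbeki (Canon).
Bianchi and Delgado are each a member of the cathedral chapter, so the next rule applies.
Bianchi and Delgado both have date of consecration or institution Jul 14, 1994, so the next rule applies.
Among Bianchi and Delgado, by years in holy orders (higher first): Bianchi (35 years) before Delgado (28 years).
Among Castillo, Leclerc, Harlow and Reyes, a member of the cathedral chapter before not a chapter member: Castillo, Leclerc and Harlow (a member of the cathedral chapter) before Reyes (not a chapter member).
Among Castillo, Leclerc and Harlow, by date of consecration or institution (later first): Castillo (May 4, 2008) before Leclerc and Harlow (Jun 8, 2004).
Among Leclerc and Harlow, by years in holy orders (lower first) (reversed rule for this group): Leclerc (12 years) before Harlow (18 years).
Marchetti and Mbeki are each not a chapter member, so the next rule applies.
Marchetti and Mbeki both have date of consecration or institution Jul 21, 2007, so the next rule applies.
Among Marchetti and Mbeki, by years in holy orders (lower first) (reversed rule for this group): Marchetti (37 years) before Mbeki (40 years).
Order: Bianchi, Delgado, Castillo, Leclerc, Harlow, Reyes, Marchetti, Mbeki. So position 7.

7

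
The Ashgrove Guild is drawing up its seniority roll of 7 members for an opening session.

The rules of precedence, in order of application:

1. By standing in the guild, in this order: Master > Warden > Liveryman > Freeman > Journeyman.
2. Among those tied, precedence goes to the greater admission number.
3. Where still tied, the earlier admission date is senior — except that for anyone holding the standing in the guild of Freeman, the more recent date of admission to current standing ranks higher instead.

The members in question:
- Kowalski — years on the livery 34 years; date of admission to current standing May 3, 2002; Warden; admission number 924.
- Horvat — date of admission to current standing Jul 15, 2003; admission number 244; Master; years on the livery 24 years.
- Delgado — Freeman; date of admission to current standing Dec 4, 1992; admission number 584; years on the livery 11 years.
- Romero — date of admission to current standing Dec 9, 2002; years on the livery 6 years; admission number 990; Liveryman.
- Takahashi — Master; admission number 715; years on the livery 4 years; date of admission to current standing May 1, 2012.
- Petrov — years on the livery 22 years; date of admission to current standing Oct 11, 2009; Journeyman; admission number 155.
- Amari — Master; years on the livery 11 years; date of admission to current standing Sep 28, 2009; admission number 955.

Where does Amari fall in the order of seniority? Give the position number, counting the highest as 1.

By standing in the guild: Amari, Takahashi and Horvat (Master); then Kowalski (Warden); then Romero (Liveryman); then Delgado (Freeman); then Petrov (Journeyman).
Among Amari, Takahashi and Horvat, by admission number (higher first): Amari (955) before Takahashi (715) before Horvat (244).
Order: Amari, Takahashi, Horvat, Kowalski, Romero, Delgado, Petrov. So position 1.

1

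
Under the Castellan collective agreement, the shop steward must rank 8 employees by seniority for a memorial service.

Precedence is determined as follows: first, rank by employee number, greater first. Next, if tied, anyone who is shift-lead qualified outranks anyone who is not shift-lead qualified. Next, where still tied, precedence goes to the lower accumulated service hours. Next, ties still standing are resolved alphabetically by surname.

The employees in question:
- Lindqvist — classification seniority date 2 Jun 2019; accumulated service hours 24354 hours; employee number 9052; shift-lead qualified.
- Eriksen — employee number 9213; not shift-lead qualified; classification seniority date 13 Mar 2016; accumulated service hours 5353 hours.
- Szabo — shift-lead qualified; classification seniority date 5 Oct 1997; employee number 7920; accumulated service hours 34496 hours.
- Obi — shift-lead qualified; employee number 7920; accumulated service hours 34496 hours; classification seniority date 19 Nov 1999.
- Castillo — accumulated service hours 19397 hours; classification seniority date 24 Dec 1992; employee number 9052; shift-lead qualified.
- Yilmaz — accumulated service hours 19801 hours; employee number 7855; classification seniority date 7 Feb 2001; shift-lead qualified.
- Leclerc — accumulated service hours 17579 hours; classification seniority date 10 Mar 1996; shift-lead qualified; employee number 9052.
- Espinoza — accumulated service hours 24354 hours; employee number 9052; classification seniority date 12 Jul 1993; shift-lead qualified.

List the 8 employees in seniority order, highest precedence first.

By employee number (higher first): Eriksen (9213); then Leclerc, Castillo, Espinoza and Lindqvist (each 9052); then Obi and Szabo (both 7920); then Yilmaz (7855).
Leclerc, Castillo, Espinoza and Lindqvist are each shift-lead qualified, so the next rule applies.
Among Leclerc, Castillo, Espinoza and Lindqvist, by accumulated service hours (lower first): Leclerc (17579 hours) before Castillo (19397 hours) before Espinoza and Lindqvist (24354 hours).
Among Espinoza and Lindqvist, alphabetically by surname: Espinoza before Lindqvist.
Obi and Szabo are each shift-lead qualified, so the next rule applies.
Obi and Szabo both have accumulated service hours 34496 hours, so the next rule applies.
Among Obi and Szabo, alphabetically by surname: Obi before Szabo.
Full order: Eriksen, Leclerc, Castillo, Espinoza, Lindqvist, Obi, Szabo, Yilmaz.

Eriksen, Leclerc, Castillo, Espinoza, Lindqvist, Obi, Szabo, Yilmaz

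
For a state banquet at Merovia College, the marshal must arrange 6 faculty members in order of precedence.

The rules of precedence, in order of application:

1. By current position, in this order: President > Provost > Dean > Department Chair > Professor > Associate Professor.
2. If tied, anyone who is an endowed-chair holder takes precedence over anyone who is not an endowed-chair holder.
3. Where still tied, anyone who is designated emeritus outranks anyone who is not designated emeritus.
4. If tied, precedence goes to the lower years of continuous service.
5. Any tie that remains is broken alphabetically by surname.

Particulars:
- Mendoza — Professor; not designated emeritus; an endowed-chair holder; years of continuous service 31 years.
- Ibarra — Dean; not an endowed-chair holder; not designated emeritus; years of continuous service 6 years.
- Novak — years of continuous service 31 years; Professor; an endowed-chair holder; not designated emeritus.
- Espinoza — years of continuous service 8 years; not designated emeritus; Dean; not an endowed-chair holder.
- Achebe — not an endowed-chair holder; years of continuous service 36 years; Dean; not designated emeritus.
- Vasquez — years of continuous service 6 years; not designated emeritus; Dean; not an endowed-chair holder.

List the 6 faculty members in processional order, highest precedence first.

By current position: Ibarra, Vasquez, Espinoza and Achebe (Dean); then Mendoza and Novak (Professor).
Ibarra, Vasquez, Espinoza and Achebe are each not an endowed-chair holder, so the next rule applies.
Ibarra, Vasquez, Espinoza and Achebe are each not designated emeritus, so the next rule applies.
Among Ibarra, Vasquez, Espinoza and Achebe, by years of continuous service (lower first): Ibarra and Vasquez (6 years) before Espinoza (8 years) before Achebe (36 years).
Among Ibarra and Vasquez, alphabetically by surname: Ibarra before Vasquez.
Mendoza and Novak are each an endowed-chair holder, so the next rule applies.
Mendoza and Novak are each not designated emeritus, so the next rule applies.
Mendoza and Novak both have years of continuous service 31 years, so the next rule applies.
Among Mendoza and Novak, alphabetically by surname: Mendoza before Novak.
Full order: Ibarra, Vasquez, Espinoza, Achebe, Mendoza, Novak.

Ibarra, Vasquez, Espinoza, Achebe, Mendoza, Novak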